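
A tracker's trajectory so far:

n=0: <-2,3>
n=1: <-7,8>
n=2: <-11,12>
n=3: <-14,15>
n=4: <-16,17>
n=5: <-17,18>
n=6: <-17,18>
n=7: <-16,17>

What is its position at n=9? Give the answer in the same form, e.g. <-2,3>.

Successive displacements: <-5,+5>, <-4,+4>, <-3,+3>, <-2,+2>, <-1,+1>, <+0,+0>, <+1,-1> — each changes by <+1,-1>.
step 8: <-16,17> + <+2,-2> → <-14,15>
step 9: <-14,15> + <+3,-3> → <-11,12>

<-11,12>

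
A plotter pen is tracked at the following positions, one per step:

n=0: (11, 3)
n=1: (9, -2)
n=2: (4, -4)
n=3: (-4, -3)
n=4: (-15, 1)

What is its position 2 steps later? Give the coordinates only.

(-46, 18)

Taking differences between consecutive positions: (-2, -5), (-5, -2), (-8, +1), (-11, +4). These grow by (-3, +3) each step.
step 5: (-15, 1) + (-14, +7) → (-29, 8)
step 6: (-29, 8) + (-17, +10) → (-46, 18)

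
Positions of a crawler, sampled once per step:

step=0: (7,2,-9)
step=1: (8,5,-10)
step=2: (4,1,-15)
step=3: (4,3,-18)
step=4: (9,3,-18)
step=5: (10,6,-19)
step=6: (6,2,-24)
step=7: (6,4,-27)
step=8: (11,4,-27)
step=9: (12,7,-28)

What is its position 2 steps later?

(8,5,-36)

The moves between consecutive positions are (+1,+3,-1), (-4,-4,-5), (+0,+2,-3), (+5,+0,+0), (+1,+3,-1), (-4,-4,-5), (+0,+2,-3), (+5,+0,+0), (+1,+3,-1); they repeat the 4-cycle [(+1,+3,-1), (-4,-4,-5), (+0,+2,-3), (+5,+0,+0)].
step 10: apply (-4,-4,-5) → (8,3,-33)
step 11: apply (+0,+2,-3) → (8,5,-36)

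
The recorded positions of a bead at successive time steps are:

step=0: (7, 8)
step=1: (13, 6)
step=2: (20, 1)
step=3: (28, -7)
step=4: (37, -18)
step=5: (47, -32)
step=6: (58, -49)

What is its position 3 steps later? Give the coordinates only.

(97, -118)

Successive displacements: (+6, -2), (+7, -5), (+8, -8), (+9, -11), (+10, -14), (+11, -17) — each changes by (+1, -3).
step 7: (58, -49) + (+12, -20) → (70, -69)
step 8: (70, -69) + (+13, -23) → (83, -92)
step 9: (83, -92) + (+14, -26) → (97, -118)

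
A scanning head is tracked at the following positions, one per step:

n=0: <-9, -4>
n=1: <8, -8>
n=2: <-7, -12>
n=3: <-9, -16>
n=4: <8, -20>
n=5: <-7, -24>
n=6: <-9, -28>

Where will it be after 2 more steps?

First: cycles through -9, 8, -7 every 3 steps. Step 8 lands at position 2 of the cycle → -7.
Second: linear, -4 per step → -36 at step 8.

<-7, -36>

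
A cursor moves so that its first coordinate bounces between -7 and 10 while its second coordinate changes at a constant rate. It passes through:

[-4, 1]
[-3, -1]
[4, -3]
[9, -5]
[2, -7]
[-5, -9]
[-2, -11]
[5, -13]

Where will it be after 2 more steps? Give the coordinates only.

The first coordinate travels 7 per step and bounces off the walls at -7 and 10.
  step 8: 5 → 8
  step 9: 8 → 1
The second coordinate changes by -2 each step: at step 9 it is -17.

[1, -17]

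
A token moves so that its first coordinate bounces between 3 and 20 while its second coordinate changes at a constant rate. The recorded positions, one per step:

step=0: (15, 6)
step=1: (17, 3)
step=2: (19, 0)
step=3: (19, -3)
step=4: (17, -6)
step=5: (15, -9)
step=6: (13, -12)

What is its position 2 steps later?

(9, -18)

The first coordinate reflects between 3 and 20, moving 2 per step.
  step 7: 13 → 11
  step 8: 11 → 9
The second coordinate changes by -3 each step: at step 8 it is -18.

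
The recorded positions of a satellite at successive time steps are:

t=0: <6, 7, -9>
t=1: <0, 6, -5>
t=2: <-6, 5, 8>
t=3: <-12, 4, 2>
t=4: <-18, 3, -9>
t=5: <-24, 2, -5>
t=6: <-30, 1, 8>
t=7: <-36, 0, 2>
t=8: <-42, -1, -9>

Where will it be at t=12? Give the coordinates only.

The first coordinate changes by -6 each step, so at step 12 it is 6 + 12·(-6) = -66.
The second coordinate changes by -1 each step, so at step 12 it is 7 + 12·(-1) = -5.
The third coordinate repeats the cycle [-9, -5, 8, 2] with period 4; step 12 mod 4 = 0, giving -9.

<-66, -5, -9>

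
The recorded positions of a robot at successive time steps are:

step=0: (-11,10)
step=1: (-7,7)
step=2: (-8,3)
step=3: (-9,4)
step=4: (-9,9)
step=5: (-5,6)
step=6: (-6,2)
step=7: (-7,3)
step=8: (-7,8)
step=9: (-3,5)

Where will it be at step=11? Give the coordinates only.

(-5,2)

The moves between consecutive positions are (+4,-3), (-1,-4), (-1,+1), (+0,+5), (+4,-3), (-1,-4), (-1,+1), (+0,+5), (+4,-3); they repeat the 4-cycle [(+4,-3), (-1,-4), (-1,+1), (+0,+5)].
step 10: apply (-1,-4) → (-4,1)
step 11: apply (-1,+1) → (-5,2)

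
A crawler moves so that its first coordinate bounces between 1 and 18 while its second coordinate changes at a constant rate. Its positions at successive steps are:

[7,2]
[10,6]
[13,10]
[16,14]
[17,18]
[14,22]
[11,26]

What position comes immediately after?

The first coordinate travels 3 per step and bounces off the walls at 1 and 18.
  step 7: 11 → 8
The second coordinate changes by +4 each step: at step 7 it is 30.

[8,30]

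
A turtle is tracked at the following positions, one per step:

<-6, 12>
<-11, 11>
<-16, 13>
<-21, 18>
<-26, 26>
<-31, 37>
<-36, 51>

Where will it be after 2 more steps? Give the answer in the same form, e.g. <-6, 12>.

<-46, 88>

First differences are <-5, -1>, <-5, +2>, <-5, +5>, <-5, +8>, <-5, +11>, <-5, +14>; their common second difference is <+0, +3> (constant acceleration).
step 7: <-36, 51> + <-5, +17> → <-41, 68>
step 8: <-41, 68> + <-5, +20> → <-46, 88>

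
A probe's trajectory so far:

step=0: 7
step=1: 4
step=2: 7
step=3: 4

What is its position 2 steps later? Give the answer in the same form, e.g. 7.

4

Consecutive displacements -3, +3, -3 scale by a factor of -1 each step.
step 4: 4 + 3 → 7
step 5: 7 − 3 → 4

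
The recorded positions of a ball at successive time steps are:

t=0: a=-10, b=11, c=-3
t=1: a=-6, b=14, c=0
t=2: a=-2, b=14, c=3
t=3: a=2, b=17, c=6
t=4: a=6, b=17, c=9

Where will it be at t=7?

a=18, b=23, c=18

Differencing gives (+4, +3, +3), (+4, +0, +3), (+4, +3, +3), (+4, +0, +3). This is the pattern (+4, +3, +3), (+4, +0, +3) repeated.
step 5: apply (+4, +3, +3) → a=10, b=20, c=12
step 6: apply (+4, +0, +3) → a=14, b=20, c=15
step 7: apply (+4, +3, +3) → a=18, b=23, c=18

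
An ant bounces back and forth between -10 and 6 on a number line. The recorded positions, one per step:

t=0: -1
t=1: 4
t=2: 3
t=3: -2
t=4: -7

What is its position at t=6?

-3

The value travels 5 per step and bounces off the walls at -10 and 6.
  step 5: -7 → -8
  step 6: -8 → -3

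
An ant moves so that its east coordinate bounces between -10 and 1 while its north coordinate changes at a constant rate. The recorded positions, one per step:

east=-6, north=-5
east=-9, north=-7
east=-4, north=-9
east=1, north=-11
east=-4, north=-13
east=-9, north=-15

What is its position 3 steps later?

The east coordinate reflects between -10 and 1, moving 5 per step.
  step 6: -9 → -6
  step 7: -6 → -1
  step 8: -1 → -2
The north coordinate changes by -2 each step: at step 8 it is -21.

east=-2, north=-21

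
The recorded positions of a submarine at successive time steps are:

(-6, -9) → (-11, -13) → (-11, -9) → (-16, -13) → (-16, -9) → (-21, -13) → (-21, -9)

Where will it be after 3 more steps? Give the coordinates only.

(-31, -13)

The moves between consecutive positions are (-5, -4), (+0, +4), (-5, -4), (+0, +4), (-5, -4), (+0, +4); they repeat the 2-cycle [(-5, -4), (+0, +4)].
step 7: apply (-5, -4) → (-26, -13)
step 8: apply (+0, +4) → (-26, -9)
step 9: apply (-5, -4) → (-31, -13)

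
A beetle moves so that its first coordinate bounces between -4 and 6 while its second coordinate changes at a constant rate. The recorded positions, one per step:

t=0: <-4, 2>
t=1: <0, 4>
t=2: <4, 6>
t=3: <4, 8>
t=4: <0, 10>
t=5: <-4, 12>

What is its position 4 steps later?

The first coordinate reflects between -4 and 6, moving 4 per step.
  step 6: -4 → 0
  step 7: 0 → 4
  step 8: 4 → 4
  step 9: 4 → 0
The second coordinate changes by +2 each step: at step 9 it is 20.

<0, 20>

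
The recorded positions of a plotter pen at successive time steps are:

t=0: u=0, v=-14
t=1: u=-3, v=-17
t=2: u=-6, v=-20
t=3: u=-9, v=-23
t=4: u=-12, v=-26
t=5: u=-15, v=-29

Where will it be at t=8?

u=-24, v=-38

Each step adds (-3, -3) to the position.
step 6: u=-15, v=-29 + (-3, -3) → u=-18, v=-32
step 7: u=-18, v=-32 + (-3, -3) → u=-21, v=-35
step 8: u=-21, v=-35 + (-3, -3) → u=-24, v=-38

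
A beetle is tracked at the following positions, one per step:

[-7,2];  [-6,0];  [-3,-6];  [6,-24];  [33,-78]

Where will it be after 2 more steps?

[357,-726]

Step-to-step displacements: [+1,-2], [+3,-6], [+9,-18], [+27,-54]; each is 3× the previous.
step 5: [33,-78] + [+81,-162] → [114,-240]
step 6: [114,-240] + [+243,-486] → [357,-726]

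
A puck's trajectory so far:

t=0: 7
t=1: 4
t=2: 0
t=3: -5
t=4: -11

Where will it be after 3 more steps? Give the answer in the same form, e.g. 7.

-35

Taking differences between consecutive positions: -3, -4, -5, -6. These grow by -1 each step.
step 5: -11 − 7 → -18
step 6: -18 − 8 → -26
step 7: -26 − 9 → -35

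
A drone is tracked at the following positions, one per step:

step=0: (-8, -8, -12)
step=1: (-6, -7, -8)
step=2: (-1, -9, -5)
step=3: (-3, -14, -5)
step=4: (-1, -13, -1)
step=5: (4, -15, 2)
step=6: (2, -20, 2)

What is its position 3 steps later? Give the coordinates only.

Step-to-step displacements: (+2, +1, +4), (+5, -2, +3), (-2, -5, +0), (+2, +1, +4), (+5, -2, +3), (-2, -5, +0) — a repeating cycle of length 3.
step 7: apply (+2, +1, +4) → (4, -19, 6)
step 8: apply (+5, -2, +3) → (9, -21, 9)
step 9: apply (-2, -5, +0) → (7, -26, 9)

(7, -26, 9)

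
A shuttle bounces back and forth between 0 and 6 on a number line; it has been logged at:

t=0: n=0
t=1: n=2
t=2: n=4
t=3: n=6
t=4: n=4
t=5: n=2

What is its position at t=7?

The value reflects between 0 and 6, moving 2 per step.
  step 6: 2 → 0
  step 7: 0 → 2

n=2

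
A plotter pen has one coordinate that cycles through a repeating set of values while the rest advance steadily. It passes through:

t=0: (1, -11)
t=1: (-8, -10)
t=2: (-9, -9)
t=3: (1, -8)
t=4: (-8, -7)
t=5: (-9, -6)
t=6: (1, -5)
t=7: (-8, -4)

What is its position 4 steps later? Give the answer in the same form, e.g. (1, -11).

First: cycles through 1, -8, -9 every 3 steps. Step 11 lands at position 2 of the cycle → -9.
Second: linear, +1 per step → 0 at step 11.

(-9, 0)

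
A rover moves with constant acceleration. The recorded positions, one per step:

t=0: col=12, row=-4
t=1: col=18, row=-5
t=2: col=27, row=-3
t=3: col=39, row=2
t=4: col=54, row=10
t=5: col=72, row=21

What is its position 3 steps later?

col=144, row=72

Successive displacements: (+6,-1), (+9,+2), (+12,+5), (+15,+8), (+18,+11) — each changes by (+3,+3).
step 6: col=72, row=21 + (+21,+14) → col=93, row=35
step 7: col=93, row=35 + (+24,+17) → col=117, row=52
step 8: col=117, row=52 + (+27,+20) → col=144, row=72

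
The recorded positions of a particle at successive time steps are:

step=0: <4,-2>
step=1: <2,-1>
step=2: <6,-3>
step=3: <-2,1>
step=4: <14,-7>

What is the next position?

<-18,9>

Consecutive displacements <-2,+1>, <+4,-2>, <-8,+4>, <+16,-8> scale by a factor of -2 each step.
step 5: <14,-7> + <-32,+16> → <-18,9>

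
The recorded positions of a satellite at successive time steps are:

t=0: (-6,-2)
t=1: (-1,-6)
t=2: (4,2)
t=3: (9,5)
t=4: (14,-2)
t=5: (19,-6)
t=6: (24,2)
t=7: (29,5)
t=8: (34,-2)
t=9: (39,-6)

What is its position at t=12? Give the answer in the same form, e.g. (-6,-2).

First: linear, +5 per step → 54 at step 12.
Second: cycles through -2, -6, 2, 5 every 4 steps. Step 12 lands at position 0 of the cycle → -2.

(54,-2)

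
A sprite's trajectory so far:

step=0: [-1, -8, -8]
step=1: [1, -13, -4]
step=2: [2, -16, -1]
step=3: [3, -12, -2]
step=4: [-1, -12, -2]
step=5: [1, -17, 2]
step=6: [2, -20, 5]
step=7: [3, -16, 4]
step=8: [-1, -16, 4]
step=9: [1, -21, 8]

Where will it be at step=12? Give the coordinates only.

The moves between consecutive positions are [+2, -5, +4], [+1, -3, +3], [+1, +4, -1], [-4, +0, +0], [+2, -5, +4], [+1, -3, +3], [+1, +4, -1], [-4, +0, +0], [+2, -5, +4]; they repeat the 4-cycle [[+2, -5, +4], [+1, -3, +3], [+1, +4, -1], [-4, +0, +0]].
step 10: apply [+1, -3, +3] → [2, -24, 11]
step 11: apply [+1, +4, -1] → [3, -20, 10]
step 12: apply [-4, +0, +0] → [-1, -20, 10]

[-1, -20, 10]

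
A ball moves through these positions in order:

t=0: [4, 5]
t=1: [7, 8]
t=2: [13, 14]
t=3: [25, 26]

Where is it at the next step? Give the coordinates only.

Step-to-step displacements: [+3, +3], [+6, +6], [+12, +12]; each is 2× the previous.
step 4: [25, 26] + [+24, +24] → [49, 50]

[49, 50]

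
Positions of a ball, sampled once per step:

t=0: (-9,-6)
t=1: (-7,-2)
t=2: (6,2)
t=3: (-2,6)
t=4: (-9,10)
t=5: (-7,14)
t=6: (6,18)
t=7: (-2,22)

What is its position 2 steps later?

First: cycles through -9, -7, 6, -2 every 4 steps. Step 9 lands at position 1 of the cycle → -7.
Second: linear, +4 per step → 30 at step 9.

(-7,30)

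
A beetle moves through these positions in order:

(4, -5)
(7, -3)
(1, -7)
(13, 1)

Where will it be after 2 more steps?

(37, 17)

Consecutive displacements (+3, +2), (-6, -4), (+12, +8) scale by a factor of -2 each step.
step 4: (13, 1) + (-24, -16) → (-11, -15)
step 5: (-11, -15) + (+48, +32) → (37, 17)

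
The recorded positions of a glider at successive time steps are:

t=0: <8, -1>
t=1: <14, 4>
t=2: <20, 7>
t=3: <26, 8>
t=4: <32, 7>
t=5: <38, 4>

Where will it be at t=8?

<56, -17>

Taking differences between consecutive positions: <+6, +5>, <+6, +3>, <+6, +1>, <+6, -1>, <+6, -3>. These grow by <+0, -2> each step.
step 6: <38, 4> + <+6, -5> → <44, -1>
step 7: <44, -1> + <+6, -7> → <50, -8>
step 8: <50, -8> + <+6, -9> → <56, -17>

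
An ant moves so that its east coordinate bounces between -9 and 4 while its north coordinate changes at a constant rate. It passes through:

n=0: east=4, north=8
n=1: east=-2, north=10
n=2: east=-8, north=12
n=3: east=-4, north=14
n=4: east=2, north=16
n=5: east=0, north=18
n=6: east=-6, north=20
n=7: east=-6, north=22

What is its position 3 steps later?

east=-4, north=28

The east coordinate reflects between -9 and 4, moving 6 per step.
  step 8: -6 → 0
  step 9: 0 → 2
  step 10: 2 → -4
The north coordinate changes by +2 each step: at step 10 it is 28.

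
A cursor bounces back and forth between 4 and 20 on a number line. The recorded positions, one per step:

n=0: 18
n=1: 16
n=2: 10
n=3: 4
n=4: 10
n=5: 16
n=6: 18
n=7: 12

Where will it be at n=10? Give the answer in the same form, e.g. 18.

The value reflects between 4 and 20, moving 6 per step.
  step 8: 12 → 6
  step 9: 6 → 8
  step 10: 8 → 14

14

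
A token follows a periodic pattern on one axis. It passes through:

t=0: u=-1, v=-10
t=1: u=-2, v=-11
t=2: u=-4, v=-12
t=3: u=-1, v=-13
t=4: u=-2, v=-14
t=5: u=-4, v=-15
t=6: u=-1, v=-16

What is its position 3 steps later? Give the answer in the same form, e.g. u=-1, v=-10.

u=-1, v=-19

The u coordinate repeats the cycle [-1, -2, -4] with period 3; step 9 mod 3 = 0, giving -1.
The v coordinate changes by -1 each step, so at step 9 it is -10 + 9·(-1) = -19.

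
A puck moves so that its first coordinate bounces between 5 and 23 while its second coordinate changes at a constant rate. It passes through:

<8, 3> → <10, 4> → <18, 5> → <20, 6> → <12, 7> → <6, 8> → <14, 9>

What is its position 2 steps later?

The first coordinate travels 8 per step and bounces off the walls at 5 and 23.
  step 7: 14 → 22
  step 8: 22 → 16
The second coordinate changes by +1 each step: at step 8 it is 11.

<16, 11>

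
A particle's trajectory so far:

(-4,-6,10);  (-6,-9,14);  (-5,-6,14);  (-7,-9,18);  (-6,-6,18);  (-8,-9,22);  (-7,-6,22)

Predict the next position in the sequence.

Step-to-step displacements: (-2,-3,+4), (+1,+3,+0), (-2,-3,+4), (+1,+3,+0), (-2,-3,+4), (+1,+3,+0) — a repeating cycle of length 2.
step 7: apply (-2,-3,+4) → (-9,-9,26)

(-9,-9,26)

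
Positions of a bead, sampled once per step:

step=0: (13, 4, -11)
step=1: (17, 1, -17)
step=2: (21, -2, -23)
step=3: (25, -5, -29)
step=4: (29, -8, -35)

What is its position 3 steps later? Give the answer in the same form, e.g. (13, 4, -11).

(41, -17, -53)

Each step adds (+4, -3, -6) to the position.
step 5: (29, -8, -35) + (+4, -3, -6) → (33, -11, -41)
step 6: (33, -11, -41) + (+4, -3, -6) → (37, -14, -47)
step 7: (37, -14, -47) + (+4, -3, -6) → (41, -17, -53)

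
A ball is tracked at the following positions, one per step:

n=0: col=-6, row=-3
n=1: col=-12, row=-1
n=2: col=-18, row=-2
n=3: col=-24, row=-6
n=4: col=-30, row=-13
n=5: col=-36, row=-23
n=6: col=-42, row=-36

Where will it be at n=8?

col=-54, row=-71

Taking differences between consecutive positions: (-6, +2), (-6, -1), (-6, -4), (-6, -7), (-6, -10), (-6, -13). These grow by (+0, -3) each step.
step 7: col=-42, row=-36 + (-6, -16) → col=-48, row=-52
step 8: col=-48, row=-52 + (-6, -19) → col=-54, row=-71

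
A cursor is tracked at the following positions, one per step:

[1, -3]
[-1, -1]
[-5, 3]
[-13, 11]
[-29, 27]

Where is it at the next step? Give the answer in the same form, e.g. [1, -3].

[-61, 59]

Consecutive displacements [-2, +2], [-4, +4], [-8, +8], [-16, +16] scale by a factor of 2 each step.
step 5: [-29, 27] + [-32, +32] → [-61, 59]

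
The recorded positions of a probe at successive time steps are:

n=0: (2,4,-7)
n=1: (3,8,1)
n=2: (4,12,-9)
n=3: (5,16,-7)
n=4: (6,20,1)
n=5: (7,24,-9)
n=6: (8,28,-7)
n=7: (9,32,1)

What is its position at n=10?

The first coordinate changes by +1 each step, so at step 10 it is 2 + 10·(1) = 12.
The second coordinate changes by +4 each step, so at step 10 it is 4 + 10·(4) = 44.
The third coordinate repeats the cycle [-7, 1, -9] with period 3; step 10 mod 3 = 1, giving 1.

(12,44,1)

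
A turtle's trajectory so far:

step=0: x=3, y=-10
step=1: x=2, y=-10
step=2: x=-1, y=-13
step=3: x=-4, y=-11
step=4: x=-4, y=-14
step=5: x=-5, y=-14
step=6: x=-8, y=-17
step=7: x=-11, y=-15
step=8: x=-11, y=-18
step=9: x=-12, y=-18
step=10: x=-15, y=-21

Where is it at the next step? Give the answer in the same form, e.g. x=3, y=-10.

x=-18, y=-19

The moves between consecutive positions are (-1, +0), (-3, -3), (-3, +2), (+0, -3), (-1, +0), (-3, -3), (-3, +2), (+0, -3), (-1, +0), (-3, -3); they repeat the 4-cycle [(-1, +0), (-3, -3), (-3, +2), (+0, -3)].
step 11: apply (-3, +2) → x=-18, y=-19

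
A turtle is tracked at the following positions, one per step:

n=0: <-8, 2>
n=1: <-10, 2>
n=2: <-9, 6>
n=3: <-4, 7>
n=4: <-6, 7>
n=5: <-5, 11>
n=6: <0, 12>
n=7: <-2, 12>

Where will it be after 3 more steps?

<2, 17>

Step-to-step displacements: <-2, +0>, <+1, +4>, <+5, +1>, <-2, +0>, <+1, +4>, <+5, +1>, <-2, +0> — a repeating cycle of length 3.
step 8: apply <+1, +4> → <-1, 16>
step 9: apply <+5, +1> → <4, 17>
step 10: apply <-2, +0> → <2, 17>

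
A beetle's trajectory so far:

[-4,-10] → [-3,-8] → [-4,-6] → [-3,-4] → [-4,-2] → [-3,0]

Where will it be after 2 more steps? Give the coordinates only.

First: cycles through -4, -3 every 2 steps. Step 7 lands at position 1 of the cycle → -3.
Second: linear, +2 per step → 4 at step 7.

[-3,4]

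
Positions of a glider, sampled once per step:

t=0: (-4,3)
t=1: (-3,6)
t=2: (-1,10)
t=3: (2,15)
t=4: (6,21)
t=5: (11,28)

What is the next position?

Taking differences between consecutive positions: (+1,+3), (+2,+4), (+3,+5), (+4,+6), (+5,+7). These grow by (+1,+1) each step.
step 6: (11,28) + (+6,+8) → (17,36)

(17,36)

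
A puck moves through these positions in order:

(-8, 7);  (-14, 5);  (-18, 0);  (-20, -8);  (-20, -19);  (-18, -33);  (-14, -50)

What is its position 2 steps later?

(0, -93)

Taking differences between consecutive positions: (-6, -2), (-4, -5), (-2, -8), (+0, -11), (+2, -14), (+4, -17). These grow by (+2, -3) each step.
step 7: (-14, -50) + (+6, -20) → (-8, -70)
step 8: (-8, -70) + (+8, -23) → (0, -93)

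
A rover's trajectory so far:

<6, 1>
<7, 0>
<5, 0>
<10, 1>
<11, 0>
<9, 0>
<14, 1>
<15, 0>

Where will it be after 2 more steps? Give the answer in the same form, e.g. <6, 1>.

The moves between consecutive positions are <+1, -1>, <-2, +0>, <+5, +1>, <+1, -1>, <-2, +0>, <+5, +1>, <+1, -1>; they repeat the 3-cycle [<+1, -1>, <-2, +0>, <+5, +1>].
step 8: apply <-2, +0> → <13, 0>
step 9: apply <+5, +1> → <18, 1>

<18, 1>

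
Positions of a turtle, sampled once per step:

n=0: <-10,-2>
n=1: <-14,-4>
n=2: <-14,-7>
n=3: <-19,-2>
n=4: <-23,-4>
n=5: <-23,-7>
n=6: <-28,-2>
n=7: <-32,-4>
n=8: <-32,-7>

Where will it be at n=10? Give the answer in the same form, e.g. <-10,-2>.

The moves between consecutive positions are <-4,-2>, <+0,-3>, <-5,+5>, <-4,-2>, <+0,-3>, <-5,+5>, <-4,-2>, <+0,-3>; they repeat the 3-cycle [<-4,-2>, <+0,-3>, <-5,+5>].
step 9: apply <-5,+5> → <-37,-2>
step 10: apply <-4,-2> → <-41,-4>

<-41,-4>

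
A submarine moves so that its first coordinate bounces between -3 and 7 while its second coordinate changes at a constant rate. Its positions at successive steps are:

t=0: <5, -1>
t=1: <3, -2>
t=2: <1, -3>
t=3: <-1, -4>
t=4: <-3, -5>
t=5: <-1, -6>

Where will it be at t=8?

<5, -9>

The first coordinate travels 2 per step and bounces off the walls at -3 and 7.
  step 6: -1 → 1
  step 7: 1 → 3
  step 8: 3 → 5
The second coordinate changes by -1 each step: at step 8 it is -9.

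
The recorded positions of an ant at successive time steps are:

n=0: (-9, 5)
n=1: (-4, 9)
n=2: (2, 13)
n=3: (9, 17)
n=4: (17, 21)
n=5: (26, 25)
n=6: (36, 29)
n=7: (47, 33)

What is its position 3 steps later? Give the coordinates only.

(86, 45)

Successive displacements: (+5, +4), (+6, +4), (+7, +4), (+8, +4), (+9, +4), (+10, +4), (+11, +4) — each changes by (+1, +0).
step 8: (47, 33) + (+12, +4) → (59, 37)
step 9: (59, 37) + (+13, +4) → (72, 41)
step 10: (72, 41) + (+14, +4) → (86, 45)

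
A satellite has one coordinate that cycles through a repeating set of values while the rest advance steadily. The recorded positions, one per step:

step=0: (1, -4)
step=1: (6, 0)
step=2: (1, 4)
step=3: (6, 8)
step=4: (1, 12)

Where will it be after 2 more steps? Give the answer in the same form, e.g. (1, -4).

(1, 20)

The first coordinate repeats the cycle [1, 6] with period 2; step 6 mod 2 = 0, giving 1.
The second coordinate changes by +4 each step, so at step 6 it is -4 + 6·(4) = 20.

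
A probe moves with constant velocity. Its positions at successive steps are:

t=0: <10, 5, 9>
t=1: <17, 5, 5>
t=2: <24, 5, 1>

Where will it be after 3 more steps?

<45, 5, -11>

Each step adds <+7, +0, -4> to the position.
step 3: <24, 5, 1> + <+7, +0, -4> → <31, 5, -3>
step 4: <31, 5, -3> + <+7, +0, -4> → <38, 5, -7>
step 5: <38, 5, -7> + <+7, +0, -4> → <45, 5, -11>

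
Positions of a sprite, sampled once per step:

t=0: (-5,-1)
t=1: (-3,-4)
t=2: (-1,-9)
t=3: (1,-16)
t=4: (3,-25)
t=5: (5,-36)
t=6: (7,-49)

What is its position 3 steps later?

(13,-100)

Successive displacements: (+2,-3), (+2,-5), (+2,-7), (+2,-9), (+2,-11), (+2,-13) — each changes by (+0,-2).
step 7: (7,-49) + (+2,-15) → (9,-64)
step 8: (9,-64) + (+2,-17) → (11,-81)
step 9: (11,-81) + (+2,-19) → (13,-100)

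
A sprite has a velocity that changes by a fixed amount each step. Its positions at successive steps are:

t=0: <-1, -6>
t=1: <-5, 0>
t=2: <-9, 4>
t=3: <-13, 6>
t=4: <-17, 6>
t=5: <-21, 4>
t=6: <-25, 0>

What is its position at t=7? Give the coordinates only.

<-29, -6>

Successive displacements: <-4, +6>, <-4, +4>, <-4, +2>, <-4, +0>, <-4, -2>, <-4, -4> — each changes by <+0, -2>.
step 7: <-25, 0> + <-4, -6> → <-29, -6>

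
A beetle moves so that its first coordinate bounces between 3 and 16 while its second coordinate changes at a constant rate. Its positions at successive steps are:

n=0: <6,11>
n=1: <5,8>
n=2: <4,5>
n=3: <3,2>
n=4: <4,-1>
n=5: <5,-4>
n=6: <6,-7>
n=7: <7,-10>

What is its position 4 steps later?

<11,-22>

The first coordinate travels 1 per step and bounces off the walls at 3 and 16.
  step 8: 7 → 8
  step 9: 8 → 9
  step 10: 9 → 10
  step 11: 10 → 11
The second coordinate changes by -3 each step: at step 11 it is -22.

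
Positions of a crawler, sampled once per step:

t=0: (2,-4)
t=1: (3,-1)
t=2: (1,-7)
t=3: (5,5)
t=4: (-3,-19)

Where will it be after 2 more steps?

Step-to-step displacements: (+1,+3), (-2,-6), (+4,+12), (-8,-24); each is -2× the previous.
step 5: (-3,-19) + (+16,+48) → (13,29)
step 6: (13,29) + (-32,-96) → (-19,-67)

(-19,-67)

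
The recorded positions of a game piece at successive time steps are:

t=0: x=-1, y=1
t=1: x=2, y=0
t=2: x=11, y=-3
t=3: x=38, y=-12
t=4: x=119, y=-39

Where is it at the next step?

Consecutive displacements (+3, -1), (+9, -3), (+27, -9), (+81, -27) scale by a factor of 3 each step.
step 5: x=119, y=-39 + (+243, -81) → x=362, y=-120

x=362, y=-120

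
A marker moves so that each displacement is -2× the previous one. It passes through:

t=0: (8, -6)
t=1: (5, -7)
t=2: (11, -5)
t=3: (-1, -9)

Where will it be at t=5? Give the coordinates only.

Step-to-step displacements: (-3, -1), (+6, +2), (-12, -4); each is -2× the previous.
step 4: (-1, -9) + (+24, +8) → (23, -1)
step 5: (23, -1) + (-48, -16) → (-25, -17)

(-25, -17)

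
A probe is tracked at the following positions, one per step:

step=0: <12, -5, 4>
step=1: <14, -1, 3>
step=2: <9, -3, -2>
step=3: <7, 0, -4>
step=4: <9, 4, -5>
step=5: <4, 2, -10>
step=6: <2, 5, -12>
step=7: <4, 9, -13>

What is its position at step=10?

<-1, 14, -21>

The moves between consecutive positions are <+2, +4, -1>, <-5, -2, -5>, <-2, +3, -2>, <+2, +4, -1>, <-5, -2, -5>, <-2, +3, -2>, <+2, +4, -1>; they repeat the 3-cycle [<+2, +4, -1>, <-5, -2, -5>, <-2, +3, -2>].
step 8: apply <-5, -2, -5> → <-1, 7, -18>
step 9: apply <-2, +3, -2> → <-3, 10, -20>
step 10: apply <+2, +4, -1> → <-1, 14, -21>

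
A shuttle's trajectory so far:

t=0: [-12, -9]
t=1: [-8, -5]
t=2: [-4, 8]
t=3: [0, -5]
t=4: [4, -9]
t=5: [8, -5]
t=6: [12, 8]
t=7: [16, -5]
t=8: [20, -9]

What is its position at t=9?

The first coordinate changes by +4 each step, so at step 9 it is -12 + 9·(4) = 24.
The second coordinate repeats the cycle [-9, -5, 8, -5] with period 4; step 9 mod 4 = 1, giving -5.

[24, -5]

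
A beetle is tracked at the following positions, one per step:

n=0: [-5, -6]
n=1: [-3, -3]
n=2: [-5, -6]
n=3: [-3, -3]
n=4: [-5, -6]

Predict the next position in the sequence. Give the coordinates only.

[-3, -3]

Step-to-step displacements: [+2, +3], [-2, -3], [+2, +3], [-2, -3]; each is -1× the previous.
step 5: [-5, -6] + [+2, +3] → [-3, -3]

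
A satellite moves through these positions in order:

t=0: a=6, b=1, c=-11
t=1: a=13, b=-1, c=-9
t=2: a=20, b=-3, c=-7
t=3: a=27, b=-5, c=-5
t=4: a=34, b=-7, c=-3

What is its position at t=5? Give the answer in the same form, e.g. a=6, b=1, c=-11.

Each step adds (+7,-2,+2) to the position.
step 5: a=34, b=-7, c=-3 + (+7,-2,+2) → a=41, b=-9, c=-1

a=41, b=-9, c=-1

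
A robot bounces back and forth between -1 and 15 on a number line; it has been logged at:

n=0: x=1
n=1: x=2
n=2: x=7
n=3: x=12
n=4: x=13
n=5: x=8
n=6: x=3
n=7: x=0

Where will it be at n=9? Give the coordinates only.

The value reflects between -1 and 15, moving 5 per step.
  step 8: 0 → 5
  step 9: 5 → 10

x=10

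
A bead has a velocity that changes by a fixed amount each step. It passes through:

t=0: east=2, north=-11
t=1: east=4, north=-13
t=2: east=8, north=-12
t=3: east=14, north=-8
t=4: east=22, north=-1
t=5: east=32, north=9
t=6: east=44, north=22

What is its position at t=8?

east=74, north=57

Taking differences between consecutive positions: (+2, -2), (+4, +1), (+6, +4), (+8, +7), (+10, +10), (+12, +13). These grow by (+2, +3) each step.
step 7: east=44, north=22 + (+14, +16) → east=58, north=38
step 8: east=58, north=38 + (+16, +19) → east=74, north=57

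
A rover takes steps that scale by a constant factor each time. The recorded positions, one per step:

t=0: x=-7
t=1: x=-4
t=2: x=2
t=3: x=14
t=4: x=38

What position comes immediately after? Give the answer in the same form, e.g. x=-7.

x=86

The jumps are +3, +6, +12, +24 — a geometric progression with ratio 2.
step 5: 38 + 48 → x=86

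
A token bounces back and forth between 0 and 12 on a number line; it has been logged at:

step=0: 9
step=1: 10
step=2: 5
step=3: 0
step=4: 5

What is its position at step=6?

9

The value travels 5 per step and bounces off the walls at 0 and 12.
  step 5: 5 → 10
  step 6: 10 → 9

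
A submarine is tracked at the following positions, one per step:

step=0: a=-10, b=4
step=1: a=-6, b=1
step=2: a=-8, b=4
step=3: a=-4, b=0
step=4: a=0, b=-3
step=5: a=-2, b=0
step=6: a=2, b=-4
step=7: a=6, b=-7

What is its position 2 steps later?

Step-to-step displacements: (+4,-3), (-2,+3), (+4,-4), (+4,-3), (-2,+3), (+4,-4), (+4,-3) — a repeating cycle of length 3.
step 8: apply (-2,+3) → a=4, b=-4
step 9: apply (+4,-4) → a=8, b=-8

a=8, b=-8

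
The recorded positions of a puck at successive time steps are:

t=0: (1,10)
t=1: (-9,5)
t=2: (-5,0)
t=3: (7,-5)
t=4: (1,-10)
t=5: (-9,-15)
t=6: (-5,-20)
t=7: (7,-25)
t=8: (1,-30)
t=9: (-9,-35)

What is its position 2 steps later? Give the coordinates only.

The first coordinate repeats the cycle [1, -9, -5, 7] with period 4; step 11 mod 4 = 3, giving 7.
The second coordinate changes by -5 each step, so at step 11 it is 10 + 11·(-5) = -45.

(7,-45)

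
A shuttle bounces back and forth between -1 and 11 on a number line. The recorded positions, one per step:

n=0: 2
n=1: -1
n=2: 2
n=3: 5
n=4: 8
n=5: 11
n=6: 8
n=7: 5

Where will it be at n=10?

The value reflects between -1 and 11, moving 3 per step.
  step 8: 5 → 2
  step 9: 2 → -1
  step 10: -1 → 2

2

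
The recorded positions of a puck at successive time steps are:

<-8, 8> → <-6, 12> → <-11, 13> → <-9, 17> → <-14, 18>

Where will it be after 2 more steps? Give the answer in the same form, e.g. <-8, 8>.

<-17, 23>

Step-to-step displacements: <+2, +4>, <-5, +1>, <+2, +4>, <-5, +1> — a repeating cycle of length 2.
step 5: apply <+2, +4> → <-12, 22>
step 6: apply <-5, +1> → <-17, 23>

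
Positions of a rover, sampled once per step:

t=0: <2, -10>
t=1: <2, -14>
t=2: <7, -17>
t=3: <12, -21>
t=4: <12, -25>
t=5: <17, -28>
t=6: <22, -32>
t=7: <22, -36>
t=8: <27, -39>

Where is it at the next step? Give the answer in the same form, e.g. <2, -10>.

Step-to-step displacements: <+0, -4>, <+5, -3>, <+5, -4>, <+0, -4>, <+5, -3>, <+5, -4>, <+0, -4>, <+5, -3> — a repeating cycle of length 3.
step 9: apply <+5, -4> → <32, -43>

<32, -43>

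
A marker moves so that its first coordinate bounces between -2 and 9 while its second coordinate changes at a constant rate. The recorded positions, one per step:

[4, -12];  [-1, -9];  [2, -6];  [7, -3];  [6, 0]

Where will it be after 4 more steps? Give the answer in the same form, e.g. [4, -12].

The first coordinate travels 5 per step and bounces off the walls at -2 and 9.
  step 5: 6 → 1
  step 6: 1 → 0
  step 7: 0 → 5
  step 8: 5 → 8
The second coordinate changes by +3 each step: at step 8 it is 12.

[8, 12]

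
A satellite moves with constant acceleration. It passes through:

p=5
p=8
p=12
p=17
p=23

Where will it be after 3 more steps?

p=47

Taking differences between consecutive positions: +3, +4, +5, +6. These grow by +1 each step.
step 5: 23 + 7 → p=30
step 6: 30 + 8 → p=38
step 7: 38 + 9 → p=47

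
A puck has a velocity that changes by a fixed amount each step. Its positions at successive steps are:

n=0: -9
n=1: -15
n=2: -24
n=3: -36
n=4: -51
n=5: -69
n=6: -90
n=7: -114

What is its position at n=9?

-171

Successive displacements: -6, -9, -12, -15, -18, -21, -24 — each changes by -3.
step 8: -114 − 27 → -141
step 9: -141 − 30 → -171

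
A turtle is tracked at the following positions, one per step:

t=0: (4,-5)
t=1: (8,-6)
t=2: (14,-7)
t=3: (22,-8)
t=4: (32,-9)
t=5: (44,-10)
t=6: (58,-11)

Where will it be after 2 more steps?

(92,-13)

Successive displacements: (+4,-1), (+6,-1), (+8,-1), (+10,-1), (+12,-1), (+14,-1) — each changes by (+2,+0).
step 7: (58,-11) + (+16,-1) → (74,-12)
step 8: (74,-12) + (+18,-1) → (92,-13)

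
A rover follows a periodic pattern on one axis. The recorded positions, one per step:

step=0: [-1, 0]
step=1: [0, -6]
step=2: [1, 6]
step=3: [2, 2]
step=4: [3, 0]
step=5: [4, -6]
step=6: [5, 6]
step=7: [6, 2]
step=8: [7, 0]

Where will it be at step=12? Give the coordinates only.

[11, 0]

The first coordinate changes by +1 each step, so at step 12 it is -1 + 12·(1) = 11.
The second coordinate repeats the cycle [0, -6, 6, 2] with period 4; step 12 mod 4 = 0, giving 0.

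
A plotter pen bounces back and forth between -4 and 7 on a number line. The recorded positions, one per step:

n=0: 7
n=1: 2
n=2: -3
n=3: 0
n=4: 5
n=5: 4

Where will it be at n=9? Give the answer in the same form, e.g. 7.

The value travels 5 per step and bounces off the walls at -4 and 7.
  step 6: 4 → -1
  step 7: -1 → -2
  step 8: -2 → 3
  step 9: 3 → 6

6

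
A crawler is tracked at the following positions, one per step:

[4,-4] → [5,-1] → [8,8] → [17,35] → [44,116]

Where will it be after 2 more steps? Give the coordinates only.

[368,1088]

Step-to-step displacements: [+1,+3], [+3,+9], [+9,+27], [+27,+81]; each is 3× the previous.
step 5: [44,116] + [+81,+243] → [125,359]
step 6: [125,359] + [+243,+729] → [368,1088]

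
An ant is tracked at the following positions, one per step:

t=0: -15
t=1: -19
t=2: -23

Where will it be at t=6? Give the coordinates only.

-39

Constant displacement of -4 per step.
step 3: -23 − 4 → -27
step 4: -27 − 4 → -31
step 5: -31 − 4 → -35
step 6: -35 − 4 → -39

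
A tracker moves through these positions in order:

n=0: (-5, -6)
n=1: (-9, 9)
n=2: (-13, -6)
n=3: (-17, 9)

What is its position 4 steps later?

(-33, 9)

The first coordinate changes by -4 each step, so at step 7 it is -5 + 7·(-4) = -33.
The second coordinate repeats the cycle [-6, 9] with period 2; step 7 mod 2 = 1, giving 9.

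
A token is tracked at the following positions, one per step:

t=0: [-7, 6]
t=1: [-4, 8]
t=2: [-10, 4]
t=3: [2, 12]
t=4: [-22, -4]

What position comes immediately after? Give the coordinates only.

The jumps are [+3, +2], [-6, -4], [+12, +8], [-24, -16] — a geometric progression with ratio -2.
step 5: [-22, -4] + [+48, +32] → [26, 28]

[26, 28]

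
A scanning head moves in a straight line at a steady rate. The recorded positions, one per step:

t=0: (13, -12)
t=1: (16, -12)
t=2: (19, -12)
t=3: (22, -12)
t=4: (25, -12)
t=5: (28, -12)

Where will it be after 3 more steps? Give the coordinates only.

(37, -12)

Constant displacement of (+3, +0) per step.
step 6: (28, -12) + (+3, +0) → (31, -12)
step 7: (31, -12) + (+3, +0) → (34, -12)
step 8: (34, -12) + (+3, +0) → (37, -12)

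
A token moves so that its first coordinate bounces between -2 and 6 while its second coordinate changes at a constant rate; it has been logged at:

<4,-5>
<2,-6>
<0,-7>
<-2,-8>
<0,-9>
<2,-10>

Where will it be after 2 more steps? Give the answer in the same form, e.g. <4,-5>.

The first coordinate travels 2 per step and bounces off the walls at -2 and 6.
  step 6: 2 → 4
  step 7: 4 → 6
The second coordinate changes by -1 each step: at step 7 it is -12.

<6,-12>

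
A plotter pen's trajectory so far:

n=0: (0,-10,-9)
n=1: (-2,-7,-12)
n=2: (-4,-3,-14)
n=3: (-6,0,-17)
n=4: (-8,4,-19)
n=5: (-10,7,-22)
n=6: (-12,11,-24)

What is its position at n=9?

(-18,21,-32)

The moves between consecutive positions are (-2,+3,-3), (-2,+4,-2), (-2,+3,-3), (-2,+4,-2), (-2,+3,-3), (-2,+4,-2); they repeat the 2-cycle [(-2,+3,-3), (-2,+4,-2)].
step 7: apply (-2,+3,-3) → (-14,14,-27)
step 8: apply (-2,+4,-2) → (-16,18,-29)
step 9: apply (-2,+3,-3) → (-18,21,-32)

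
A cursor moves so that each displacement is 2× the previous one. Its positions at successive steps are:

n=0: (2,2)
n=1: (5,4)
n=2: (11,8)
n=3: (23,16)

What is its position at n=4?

The jumps are (+3,+2), (+6,+4), (+12,+8) — a geometric progression with ratio 2.
step 4: (23,16) + (+24,+16) → (47,32)

(47,32)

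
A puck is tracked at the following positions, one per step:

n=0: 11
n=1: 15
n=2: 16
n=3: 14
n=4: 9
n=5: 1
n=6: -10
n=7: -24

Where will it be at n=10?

-84

Successive displacements: +4, +1, -2, -5, -8, -11, -14 — each changes by -3.
step 8: -24 − 17 → -41
step 9: -41 − 20 → -61
step 10: -61 − 23 → -84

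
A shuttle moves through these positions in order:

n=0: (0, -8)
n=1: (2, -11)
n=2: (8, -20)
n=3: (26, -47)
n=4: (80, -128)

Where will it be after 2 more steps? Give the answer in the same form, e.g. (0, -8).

(728, -1100)

Consecutive displacements (+2, -3), (+6, -9), (+18, -27), (+54, -81) scale by a factor of 3 each step.
step 5: (80, -128) + (+162, -243) → (242, -371)
step 6: (242, -371) + (+486, -729) → (728, -1100)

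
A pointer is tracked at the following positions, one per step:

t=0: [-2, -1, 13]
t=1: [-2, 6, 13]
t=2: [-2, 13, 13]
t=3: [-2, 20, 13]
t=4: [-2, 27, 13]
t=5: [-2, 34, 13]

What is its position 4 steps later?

Constant displacement of [+0, +7, +0] per step.
step 6: [-2, 34, 13] + [+0, +7, +0] → [-2, 41, 13]
step 7: [-2, 41, 13] + [+0, +7, +0] → [-2, 48, 13]
step 8: [-2, 48, 13] + [+0, +7, +0] → [-2, 55, 13]
step 9: [-2, 55, 13] + [+0, +7, +0] → [-2, 62, 13]

[-2, 62, 13]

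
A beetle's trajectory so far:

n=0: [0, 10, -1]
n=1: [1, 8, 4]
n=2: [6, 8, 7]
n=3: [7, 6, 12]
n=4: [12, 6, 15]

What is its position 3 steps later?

[19, 2, 28]

Step-to-step displacements: [+1, -2, +5], [+5, +0, +3], [+1, -2, +5], [+5, +0, +3] — a repeating cycle of length 2.
step 5: apply [+1, -2, +5] → [13, 4, 20]
step 6: apply [+5, +0, +3] → [18, 4, 23]
step 7: apply [+1, -2, +5] → [19, 2, 28]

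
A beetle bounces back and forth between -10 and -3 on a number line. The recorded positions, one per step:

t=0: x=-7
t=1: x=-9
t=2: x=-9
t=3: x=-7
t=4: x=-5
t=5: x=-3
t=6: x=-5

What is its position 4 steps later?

The value travels 2 per step and bounces off the walls at -10 and -3.
  step 7: -5 → -7
  step 8: -7 → -9
  step 9: -9 → -9
  step 10: -9 → -7

x=-7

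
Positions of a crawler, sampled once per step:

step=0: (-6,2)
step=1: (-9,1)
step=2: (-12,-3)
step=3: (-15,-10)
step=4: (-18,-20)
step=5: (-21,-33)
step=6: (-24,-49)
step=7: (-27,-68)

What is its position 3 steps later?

Taking differences between consecutive positions: (-3,-1), (-3,-4), (-3,-7), (-3,-10), (-3,-13), (-3,-16), (-3,-19). These grow by (+0,-3) each step.
step 8: (-27,-68) + (-3,-22) → (-30,-90)
step 9: (-30,-90) + (-3,-25) → (-33,-115)
step 10: (-33,-115) + (-3,-28) → (-36,-143)

(-36,-143)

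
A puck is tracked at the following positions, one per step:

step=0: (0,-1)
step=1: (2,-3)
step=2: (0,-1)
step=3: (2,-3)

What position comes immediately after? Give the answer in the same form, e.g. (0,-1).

(0,-1)

Step-to-step displacements: (+2,-2), (-2,+2), (+2,-2); each is -1× the previous.
step 4: (2,-3) + (-2,+2) → (0,-1)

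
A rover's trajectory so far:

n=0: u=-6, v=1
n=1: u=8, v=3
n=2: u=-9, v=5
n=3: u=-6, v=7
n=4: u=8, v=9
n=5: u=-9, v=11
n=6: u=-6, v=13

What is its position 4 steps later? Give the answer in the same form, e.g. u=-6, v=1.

u=8, v=21

U: cycles through -6, 8, -9 every 3 steps. Step 10 lands at position 1 of the cycle → 8.
V: linear, +2 per step → 21 at step 10.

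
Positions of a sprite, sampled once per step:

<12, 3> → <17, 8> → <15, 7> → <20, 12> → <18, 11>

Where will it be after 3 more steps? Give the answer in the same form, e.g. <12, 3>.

Differencing gives <+5, +5>, <-2, -1>, <+5, +5>, <-2, -1>. This is the pattern <+5, +5>, <-2, -1> repeated.
step 5: apply <+5, +5> → <23, 16>
step 6: apply <-2, -1> → <21, 15>
step 7: apply <+5, +5> → <26, 20>

<26, 20>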